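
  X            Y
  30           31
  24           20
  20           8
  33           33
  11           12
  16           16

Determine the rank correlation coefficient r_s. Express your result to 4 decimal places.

Rank X: 5, 4, 3, 6, 1, 2
Rank Y: 5, 4, 1, 6, 2, 3
d = rank(X) − rank(Y): 0, 0, 2, 0, -1, -1; Σd² = 6
ρ = 1 − 6Σd² / [n(n²−1)] = 1 − 6×6 / (6×35) = 1 − 36/210 ≈ 0.8286

0.8286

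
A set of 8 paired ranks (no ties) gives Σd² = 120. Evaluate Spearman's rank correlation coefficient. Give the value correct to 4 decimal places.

ρ = 1 − 6Σd² / [n(n²−1)] = 1 − 6×120 / (8×63)
  = 1 − 720/504 = 1 − 1.42857 ≈ -0.4286

-0.4286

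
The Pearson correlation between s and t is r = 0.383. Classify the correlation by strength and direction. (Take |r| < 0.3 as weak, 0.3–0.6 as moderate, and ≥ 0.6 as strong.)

r = 0.383 > 0 so the relationship is positive.
|r| = 0.383, which falls in the moderate range.

moderate positive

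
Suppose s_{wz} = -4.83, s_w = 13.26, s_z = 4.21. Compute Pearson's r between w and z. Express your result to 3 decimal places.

-0.087

r = Cov(w,z) / (s_w · s_z) = -4.83 / (13.26 × 4.21)
  = -4.83 / 55.8246 ≈ -0.087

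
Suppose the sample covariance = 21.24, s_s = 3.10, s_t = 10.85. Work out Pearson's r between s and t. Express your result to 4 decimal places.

0.6315

r = Cov(s,t) / (s_s · s_t) = 21.24 / (3.10 × 10.85)
  = 21.24 / 33.6350 ≈ 0.6315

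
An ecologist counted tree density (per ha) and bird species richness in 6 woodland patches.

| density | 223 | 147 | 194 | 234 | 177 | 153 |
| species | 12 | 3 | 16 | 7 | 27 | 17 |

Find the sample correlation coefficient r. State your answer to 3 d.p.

n = 6, Σx = 1128, Σy = 82, Σx² = 218468, Σy² = 1476, Σxy = 15239
nΣxy − ΣxΣy = 91434 − 92496 = -1062
nΣx² − (Σx)² = 1310808 − 1272384 = 38424; nΣy² − (Σy)² = 8856 − 6724 = 2132
r = -1062 / √(38424 × 2132) = -1062 / 9050.9650 ≈ -0.117

-0.117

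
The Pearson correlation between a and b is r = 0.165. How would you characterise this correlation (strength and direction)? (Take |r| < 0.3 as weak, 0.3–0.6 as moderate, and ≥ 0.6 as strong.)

weak positive

r = 0.165 > 0 so the relationship is positive.
|r| = 0.165, which falls in the weak range.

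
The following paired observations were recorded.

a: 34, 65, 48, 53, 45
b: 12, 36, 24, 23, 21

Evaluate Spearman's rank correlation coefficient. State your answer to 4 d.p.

Rank a: 1, 5, 3, 4, 2
Rank b: 1, 5, 4, 3, 2
d = rank(a) − rank(b): 0, 0, -1, 1, 0; Σd² = 2
ρ = 1 − 6Σd² / [n(n²−1)] = 1 − 6×2 / (5×24) = 1 − 12/120 ≈ 0.9000

0.9000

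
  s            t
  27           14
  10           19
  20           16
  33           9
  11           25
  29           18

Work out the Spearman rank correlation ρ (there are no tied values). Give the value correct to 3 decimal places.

Rank s: 4, 1, 3, 6, 2, 5
Rank t: 2, 5, 3, 1, 6, 4
d = rank(s) − rank(t): 2, -4, 0, 5, -4, 1; Σd² = 62
ρ = 1 − 6Σd² / [n(n²−1)] = 1 − 6×62 / (6×35) = 1 − 372/210 ≈ -0.771

-0.771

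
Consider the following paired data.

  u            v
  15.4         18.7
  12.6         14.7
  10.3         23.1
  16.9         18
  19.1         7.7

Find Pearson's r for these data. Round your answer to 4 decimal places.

-0.7418

n = 5, Σu = 74.3, Σv = 82.2, Σu² = 1152.43, Σv² = 1482.68, Σuv = 1162.4
nΣuv − ΣuΣv = 5812 − 6107.46 = -295.46
nΣu² − (Σu)² = 5762.15 − 5520.49 = 241.66; nΣv² − (Σv)² = 7413.4 − 6756.84 = 656.56
r = -295.46 / √(241.66 × 656.56) = -295.46 / 398.3269 ≈ -0.7418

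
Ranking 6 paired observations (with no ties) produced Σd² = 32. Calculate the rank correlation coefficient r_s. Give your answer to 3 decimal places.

0.086

ρ = 1 − 6Σd² / [n(n²−1)] = 1 − 6×32 / (6×35)
  = 1 − 192/210 = 1 − 0.9143 ≈ 0.086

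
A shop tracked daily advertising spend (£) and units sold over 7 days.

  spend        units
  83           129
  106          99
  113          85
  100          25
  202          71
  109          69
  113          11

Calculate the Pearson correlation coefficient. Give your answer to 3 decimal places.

n = 7, Σx = 826, Σy = 489, Σx² = 106348, Σy² = 44215, Σxy = 56412
nΣxy − ΣxΣy = 394884 − 403914 = -9030
nΣx² − (Σx)² = 744436 − 682276 = 62160; nΣy² − (Σy)² = 309505 − 239121 = 70384
r = -9030 / √(62160 × 70384) = -9030 / 66144.3077 ≈ -0.137

-0.137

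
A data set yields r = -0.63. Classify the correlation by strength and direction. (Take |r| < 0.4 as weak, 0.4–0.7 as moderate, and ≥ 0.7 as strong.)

r = -0.63 < 0 so the relationship is negative.
|r| = 0.63, which falls in the moderate range.

moderate negative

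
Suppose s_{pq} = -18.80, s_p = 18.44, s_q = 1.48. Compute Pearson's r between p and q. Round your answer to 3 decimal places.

r = Cov(p,q) / (s_p · s_q) = -18.80 / (18.44 × 1.48)
  = -18.80 / 27.2912 ≈ -0.689

-0.689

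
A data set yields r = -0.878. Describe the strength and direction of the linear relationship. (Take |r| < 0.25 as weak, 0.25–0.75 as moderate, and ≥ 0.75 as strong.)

r = -0.878 < 0 so the relationship is negative.
|r| = 0.878, which falls in the strong range.

strong negative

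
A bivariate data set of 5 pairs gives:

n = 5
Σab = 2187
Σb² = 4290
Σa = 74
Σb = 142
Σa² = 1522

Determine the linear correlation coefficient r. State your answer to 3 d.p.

0.258

r = (nΣab − ΣaΣb) / √[(nΣa² − (Σa)²)(nΣb² − (Σb)²)]
Numerator: 5×2187 − 74×142 = 427
Denominator: √[(7610 − 5476)(21450 − 20164)] = √[2134 × 1286] = 1656.6001
r = 427 / 1656.6001 ≈ 0.258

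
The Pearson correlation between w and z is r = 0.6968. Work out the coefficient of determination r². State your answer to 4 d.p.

0.4855

r² = (0.6968)² = 0.4855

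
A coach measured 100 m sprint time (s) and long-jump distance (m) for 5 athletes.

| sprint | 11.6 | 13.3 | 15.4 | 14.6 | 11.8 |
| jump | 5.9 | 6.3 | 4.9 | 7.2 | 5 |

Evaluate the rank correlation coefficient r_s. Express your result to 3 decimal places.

-0.100

Rank sprint: 1, 3, 5, 4, 2
Rank jump: 3, 4, 1, 5, 2
d = rank(sprint) − rank(jump): -2, -1, 4, -1, 0; Σd² = 22
ρ = 1 − 6Σd² / [n(n²−1)] = 1 − 6×22 / (5×24) = 1 − 132/120 ≈ -0.100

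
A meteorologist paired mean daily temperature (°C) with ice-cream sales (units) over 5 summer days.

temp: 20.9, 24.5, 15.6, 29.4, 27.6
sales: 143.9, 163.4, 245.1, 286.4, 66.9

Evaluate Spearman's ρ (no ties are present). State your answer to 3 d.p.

0.100

Rank temp: 2, 3, 1, 5, 4
Rank sales: 2, 3, 4, 5, 1
d = rank(temp) − rank(sales): 0, 0, -3, 0, 3; Σd² = 18
ρ = 1 − 6Σd² / [n(n²−1)] = 1 − 6×18 / (5×24) = 1 − 108/120 ≈ 0.100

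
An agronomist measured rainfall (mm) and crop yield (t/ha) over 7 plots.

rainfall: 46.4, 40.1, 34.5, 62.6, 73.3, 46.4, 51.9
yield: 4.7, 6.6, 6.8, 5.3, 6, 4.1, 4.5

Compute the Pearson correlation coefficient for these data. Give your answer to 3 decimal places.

n = 7, Σx = 355.2, Σy = 38, Σx² = 19089.44, Σy² = 213.04, Σxy = 1912.71
nΣxy − ΣxΣy = 13388.97 − 13497.6 = -108.63
nΣx² − (Σx)² = 133626.08 − 126167.04 = 7459.04; nΣy² − (Σy)² = 1491.28 − 1444 = 47.28
r = -108.63 / √(7459.04 × 47.28) = -108.63 / 593.8547 ≈ -0.183

-0.183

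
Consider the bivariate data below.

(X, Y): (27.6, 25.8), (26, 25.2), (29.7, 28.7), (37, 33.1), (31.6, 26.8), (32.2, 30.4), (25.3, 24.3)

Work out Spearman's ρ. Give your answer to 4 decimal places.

Rank X: 3, 2, 4, 7, 5, 6, 1
Rank Y: 3, 2, 5, 7, 4, 6, 1
d = rank(X) − rank(Y): 0, 0, -1, 0, 1, 0, 0; Σd² = 2
ρ = 1 − 6Σd² / [n(n²−1)] = 1 − 6×2 / (7×48) = 1 − 12/336 ≈ 0.9643

0.9643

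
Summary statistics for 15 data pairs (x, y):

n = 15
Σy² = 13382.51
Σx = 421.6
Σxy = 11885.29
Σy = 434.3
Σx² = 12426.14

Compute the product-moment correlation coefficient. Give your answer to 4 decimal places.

r = (nΣxy − ΣxΣy) / √[(nΣx² − (Σx)²)(nΣy² − (Σy)²)]
Numerator: 15×11885.29 − 421.6×434.3 = -4821.53
Denominator: √[(186392.1 − 177746.56)(200737.65 − 188616.49)] = √[8645.54 × 12121.16] = 10236.8928
r = -4821.53 / 10236.8928 ≈ -0.4710

-0.4710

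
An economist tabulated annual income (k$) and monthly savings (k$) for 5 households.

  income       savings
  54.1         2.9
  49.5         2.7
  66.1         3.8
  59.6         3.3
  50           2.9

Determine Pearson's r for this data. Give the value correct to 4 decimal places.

0.9750

n = 5, Σx = 279.3, Σy = 15.6, Σx² = 15798.43, Σy² = 49.44, Σxy = 883.4
nΣxy − ΣxΣy = 4417 − 4357.08 = 59.92
nΣx² − (Σx)² = 78992.15 − 78008.49 = 983.66; nΣy² − (Σy)² = 247.2 − 243.36 = 3.84
r = 59.92 / √(983.66 × 3.84) = 59.92 / 61.4594 ≈ 0.9750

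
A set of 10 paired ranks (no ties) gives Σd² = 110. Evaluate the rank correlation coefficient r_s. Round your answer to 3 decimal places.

0.333

ρ = 1 − 6Σd² / [n(n²−1)] = 1 − 6×110 / (10×99)
  = 1 − 660/990 = 1 − 0.6667 ≈ 0.333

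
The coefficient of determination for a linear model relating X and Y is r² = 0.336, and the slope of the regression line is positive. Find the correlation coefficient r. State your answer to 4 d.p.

0.5797

|r| = √0.336 = 0.5797
The association is positive, so r = 0.5797.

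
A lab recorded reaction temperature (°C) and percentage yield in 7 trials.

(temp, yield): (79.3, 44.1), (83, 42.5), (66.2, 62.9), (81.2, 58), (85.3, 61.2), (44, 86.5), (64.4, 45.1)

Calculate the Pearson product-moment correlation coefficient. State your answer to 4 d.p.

-0.6970

n = 7, Σx = 503.4, Σy = 400.3, Σx² = 37512.82, Σy² = 24333.17, Σxy = 27829.01
nΣxy − ΣxΣy = 194803.07 − 201511.02 = -6707.95
nΣx² − (Σx)² = 262589.74 − 253411.56 = 9178.18; nΣy² − (Σy)² = 170332.19 − 160240.09 = 10092.1
r = -6707.95 / √(9178.18 × 10092.1) = -6707.95 / 9624.2979 ≈ -0.6970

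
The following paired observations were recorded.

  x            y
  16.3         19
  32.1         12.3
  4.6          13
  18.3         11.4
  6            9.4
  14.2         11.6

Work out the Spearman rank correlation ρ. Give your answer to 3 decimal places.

Rank x: 4, 6, 1, 5, 2, 3
Rank y: 6, 4, 5, 2, 1, 3
d = rank(x) − rank(y): -2, 2, -4, 3, 1, 0; Σd² = 34
ρ = 1 − 6Σd² / [n(n²−1)] = 1 − 6×34 / (6×35) = 1 − 204/210 ≈ 0.029

0.029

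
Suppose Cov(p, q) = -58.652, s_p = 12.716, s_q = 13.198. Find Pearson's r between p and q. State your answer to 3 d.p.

r = Cov(p,q) / (s_p · s_q) = -58.652 / (12.716 × 13.198)
  = -58.652 / 167.8258 ≈ -0.349

-0.349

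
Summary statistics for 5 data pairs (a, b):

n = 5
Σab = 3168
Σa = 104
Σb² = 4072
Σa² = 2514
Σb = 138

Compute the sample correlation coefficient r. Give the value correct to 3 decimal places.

r = (nΣab − ΣaΣb) / √[(nΣa² − (Σa)²)(nΣb² − (Σb)²)]
Numerator: 5×3168 − 104×138 = 1488
Denominator: √[(12570 − 10816)(20360 − 19044)] = √[1754 × 1316] = 1519.2972
r = 1488 / 1519.2972 ≈ 0.979

0.979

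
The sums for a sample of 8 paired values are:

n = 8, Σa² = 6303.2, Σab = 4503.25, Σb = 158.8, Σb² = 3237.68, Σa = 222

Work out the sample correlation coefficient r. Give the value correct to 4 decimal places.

r = (nΣab − ΣaΣb) / √[(nΣa² − (Σa)²)(nΣb² − (Σb)²)]
Numerator: 8×4503.25 − 222×158.8 = 772.4
Denominator: √[(50425.6 − 49284)(25901.44 − 25217.44)] = √[1141.6 × 684] = 883.6597
r = 772.4 / 883.6597 ≈ 0.8741

0.8741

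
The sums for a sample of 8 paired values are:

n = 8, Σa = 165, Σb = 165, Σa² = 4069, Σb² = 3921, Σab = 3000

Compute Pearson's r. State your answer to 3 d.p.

r = (nΣab − ΣaΣb) / √[(nΣa² − (Σa)²)(nΣb² − (Σb)²)]
Numerator: 8×3000 − 165×165 = -3225
Denominator: √[(32552 − 27225)(31368 − 27225)] = √[5327 × 4143] = 4697.8464
r = -3225 / 4697.8464 ≈ -0.686

-0.686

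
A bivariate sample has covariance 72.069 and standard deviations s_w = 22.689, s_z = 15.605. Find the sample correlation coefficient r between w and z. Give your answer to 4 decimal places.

r = Cov(w,z) / (s_w · s_z) = 72.069 / (22.689 × 15.605)
  = 72.069 / 354.0618 ≈ 0.2035

0.2035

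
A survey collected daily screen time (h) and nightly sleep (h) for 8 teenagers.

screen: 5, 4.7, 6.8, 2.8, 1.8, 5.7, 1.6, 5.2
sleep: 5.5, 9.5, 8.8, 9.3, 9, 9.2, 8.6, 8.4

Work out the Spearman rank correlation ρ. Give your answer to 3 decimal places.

Rank screen: 5, 4, 8, 3, 2, 7, 1, 6
Rank sleep: 1, 8, 4, 7, 5, 6, 3, 2
d = rank(screen) − rank(sleep): 4, -4, 4, -4, -3, 1, -2, 4; Σd² = 94
ρ = 1 − 6Σd² / [n(n²−1)] = 1 − 6×94 / (8×63) = 1 − 564/504 ≈ -0.119

-0.119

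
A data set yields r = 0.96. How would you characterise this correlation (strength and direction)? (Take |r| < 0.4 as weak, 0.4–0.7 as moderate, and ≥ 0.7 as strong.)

strong positive

r = 0.96 > 0 so the relationship is positive.
|r| = 0.96, which falls in the strong range.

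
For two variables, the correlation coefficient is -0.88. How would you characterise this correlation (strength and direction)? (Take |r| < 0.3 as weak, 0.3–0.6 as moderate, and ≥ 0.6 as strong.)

r = -0.88 < 0 so the relationship is negative.
|r| = 0.88, which falls in the strong range.

strong negative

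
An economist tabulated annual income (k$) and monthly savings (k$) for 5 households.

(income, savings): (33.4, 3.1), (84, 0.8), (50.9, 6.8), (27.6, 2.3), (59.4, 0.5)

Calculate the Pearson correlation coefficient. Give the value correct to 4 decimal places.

n = 5, Σx = 255.3, Σy = 13.5, Σx² = 15052.49, Σy² = 62.03, Σxy = 610.04
nΣxy − ΣxΣy = 3050.2 − 3446.55 = -396.35
nΣx² − (Σx)² = 75262.45 − 65178.09 = 10084.36; nΣy² − (Σy)² = 310.15 − 182.25 = 127.9
r = -396.35 / √(10084.36 × 127.9) = -396.35 / 1135.6891 ≈ -0.3490

-0.3490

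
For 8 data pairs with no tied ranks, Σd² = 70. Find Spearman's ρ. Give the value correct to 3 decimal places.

0.167

ρ = 1 − 6Σd² / [n(n²−1)] = 1 − 6×70 / (8×63)
  = 1 − 420/504 = 1 − 0.8333 ≈ 0.167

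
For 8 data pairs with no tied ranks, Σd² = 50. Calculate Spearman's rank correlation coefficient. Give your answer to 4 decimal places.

ρ = 1 − 6Σd² / [n(n²−1)] = 1 − 6×50 / (8×63)
  = 1 − 300/504 = 1 − 0.59524 ≈ 0.4048

0.4048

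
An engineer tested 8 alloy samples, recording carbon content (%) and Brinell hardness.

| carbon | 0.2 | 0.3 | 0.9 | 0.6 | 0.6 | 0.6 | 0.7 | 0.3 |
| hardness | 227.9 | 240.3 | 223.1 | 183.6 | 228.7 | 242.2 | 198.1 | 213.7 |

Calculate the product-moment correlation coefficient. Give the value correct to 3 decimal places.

n = 8, Σx = 4.2, Σy = 1757.6, Σx² = 2.6, Σy² = 389040.9, Σxy = 913.94
nΣxy − ΣxΣy = 7311.52 − 7381.92 = -70.4
nΣx² − (Σx)² = 20.8 − 17.64 = 3.16; nΣy² − (Σy)² = 3112327.2 − 3089157.76 = 23169.44
r = -70.4 / √(3.16 × 23169.44) = -70.4 / 270.5835 ≈ -0.260

-0.260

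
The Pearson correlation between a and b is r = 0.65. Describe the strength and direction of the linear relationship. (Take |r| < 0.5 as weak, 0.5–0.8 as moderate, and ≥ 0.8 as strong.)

r = 0.65 > 0 so the relationship is positive.
|r| = 0.65, which falls in the moderate range.

moderate positive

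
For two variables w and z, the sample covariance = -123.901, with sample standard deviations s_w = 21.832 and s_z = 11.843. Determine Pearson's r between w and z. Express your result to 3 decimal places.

r = Cov(w,z) / (s_w · s_z) = -123.901 / (21.832 × 11.843)
  = -123.901 / 258.5564 ≈ -0.479

-0.479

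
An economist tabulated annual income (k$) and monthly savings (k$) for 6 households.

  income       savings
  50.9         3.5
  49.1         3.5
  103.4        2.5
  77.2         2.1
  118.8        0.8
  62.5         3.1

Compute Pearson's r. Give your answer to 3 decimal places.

n = 6, Σx = 461.9, Σy = 15.5, Σx² = 39672.71, Σy² = 45.41, Σxy = 1059.41
nΣxy − ΣxΣy = 6356.46 − 7159.45 = -802.99
nΣx² − (Σx)² = 238036.26 − 213351.61 = 24684.65; nΣy² − (Σy)² = 272.46 − 240.25 = 32.21
r = -802.99 / √(24684.65 × 32.21) = -802.99 / 891.6796 ≈ -0.901

-0.901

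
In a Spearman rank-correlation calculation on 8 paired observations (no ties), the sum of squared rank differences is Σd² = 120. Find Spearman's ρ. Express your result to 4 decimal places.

-0.4286

ρ = 1 − 6Σd² / [n(n²−1)] = 1 − 6×120 / (8×63)
  = 1 − 720/504 = 1 − 1.42857 ≈ -0.4286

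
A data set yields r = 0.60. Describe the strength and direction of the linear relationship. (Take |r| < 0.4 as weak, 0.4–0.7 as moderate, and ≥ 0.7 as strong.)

moderate positive

r = 0.60 > 0 so the relationship is positive.
|r| = 0.60, which falls in the moderate range.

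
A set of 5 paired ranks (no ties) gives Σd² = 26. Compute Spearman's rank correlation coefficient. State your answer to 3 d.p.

ρ = 1 − 6Σd² / [n(n²−1)] = 1 − 6×26 / (5×24)
  = 1 − 156/120 = 1 − 1.3000 ≈ -0.300

-0.300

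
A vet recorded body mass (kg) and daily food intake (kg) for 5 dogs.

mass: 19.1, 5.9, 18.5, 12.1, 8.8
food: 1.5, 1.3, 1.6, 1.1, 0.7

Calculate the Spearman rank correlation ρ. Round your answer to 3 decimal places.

0.600

Rank mass: 5, 1, 4, 3, 2
Rank food: 4, 3, 5, 2, 1
d = rank(mass) − rank(food): 1, -2, -1, 1, 1; Σd² = 8
ρ = 1 − 6Σd² / [n(n²−1)] = 1 − 6×8 / (5×24) = 1 − 48/120 ≈ 0.600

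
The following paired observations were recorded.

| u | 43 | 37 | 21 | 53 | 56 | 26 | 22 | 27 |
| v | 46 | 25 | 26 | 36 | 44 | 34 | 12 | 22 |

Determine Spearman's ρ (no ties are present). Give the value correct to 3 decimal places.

0.667

Rank u: 6, 5, 1, 7, 8, 3, 2, 4
Rank v: 8, 3, 4, 6, 7, 5, 1, 2
d = rank(u) − rank(v): -2, 2, -3, 1, 1, -2, 1, 2; Σd² = 28
ρ = 1 − 6Σd² / [n(n²−1)] = 1 − 6×28 / (8×63) = 1 − 168/504 ≈ 0.667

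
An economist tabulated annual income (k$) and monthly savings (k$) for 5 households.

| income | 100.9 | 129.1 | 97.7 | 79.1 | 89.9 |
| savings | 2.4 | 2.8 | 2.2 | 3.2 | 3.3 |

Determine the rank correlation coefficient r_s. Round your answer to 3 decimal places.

-0.500

Rank income: 4, 5, 3, 1, 2
Rank savings: 2, 3, 1, 4, 5
d = rank(income) − rank(savings): 2, 2, 2, -3, -3; Σd² = 30
ρ = 1 − 6Σd² / [n(n²−1)] = 1 − 6×30 / (5×24) = 1 − 180/120 ≈ -0.500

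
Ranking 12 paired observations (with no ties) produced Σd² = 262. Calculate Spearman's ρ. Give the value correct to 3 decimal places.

ρ = 1 − 6Σd² / [n(n²−1)] = 1 − 6×262 / (12×143)
  = 1 − 1572/1716 = 1 − 0.9161 ≈ 0.084

0.084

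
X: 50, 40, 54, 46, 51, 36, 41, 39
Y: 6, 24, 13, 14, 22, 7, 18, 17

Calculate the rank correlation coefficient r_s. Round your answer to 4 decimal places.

-0.0714

Rank X: 6, 3, 8, 5, 7, 1, 4, 2
Rank Y: 1, 8, 3, 4, 7, 2, 6, 5
d = rank(X) − rank(Y): 5, -5, 5, 1, 0, -1, -2, -3; Σd² = 90
ρ = 1 − 6Σd² / [n(n²−1)] = 1 − 6×90 / (8×63) = 1 − 540/504 ≈ -0.0714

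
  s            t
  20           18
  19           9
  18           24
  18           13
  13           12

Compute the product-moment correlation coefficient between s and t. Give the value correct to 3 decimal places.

0.242

n = 5, Σs = 88, Σt = 76, Σs² = 1578, Σt² = 1294, Σst = 1353
nΣst − ΣsΣt = 6765 − 6688 = 77
nΣs² − (Σs)² = 7890 − 7744 = 146; nΣt² − (Σt)² = 6470 − 5776 = 694
r = 77 / √(146 × 694) = 77 / 318.3143 ≈ 0.242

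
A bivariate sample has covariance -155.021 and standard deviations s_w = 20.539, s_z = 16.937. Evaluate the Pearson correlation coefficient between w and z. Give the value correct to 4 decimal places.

r = Cov(w,z) / (s_w · s_z) = -155.021 / (20.539 × 16.937)
  = -155.021 / 347.8690 ≈ -0.4456

-0.4456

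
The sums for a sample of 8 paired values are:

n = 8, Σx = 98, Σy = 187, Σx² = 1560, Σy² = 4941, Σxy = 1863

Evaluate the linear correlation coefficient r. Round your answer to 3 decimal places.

r = (nΣxy − ΣxΣy) / √[(nΣx² − (Σx)²)(nΣy² − (Σy)²)]
Numerator: 8×1863 − 98×187 = -3422
Denominator: √[(12480 − 9604)(39528 − 34969)] = √[2876 × 4559] = 3621.0059
r = -3422 / 3621.0059 ≈ -0.945

-0.945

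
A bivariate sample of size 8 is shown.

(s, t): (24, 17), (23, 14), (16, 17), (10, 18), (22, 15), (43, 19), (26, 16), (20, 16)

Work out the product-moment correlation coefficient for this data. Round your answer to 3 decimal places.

n = 8, Σs = 184, Σt = 132, Σs² = 4870, Σt² = 2196, Σst = 3065
nΣst − ΣsΣt = 24520 − 24288 = 232
nΣs² − (Σs)² = 38960 − 33856 = 5104; nΣt² − (Σt)² = 17568 − 17424 = 144
r = 232 / √(5104 × 144) = 232 / 857.3074 ≈ 0.271

0.271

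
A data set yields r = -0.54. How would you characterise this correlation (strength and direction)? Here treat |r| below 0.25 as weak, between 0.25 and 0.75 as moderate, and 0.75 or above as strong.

r = -0.54 < 0 so the relationship is negative.
|r| = 0.54, which falls in the moderate range.

moderate negative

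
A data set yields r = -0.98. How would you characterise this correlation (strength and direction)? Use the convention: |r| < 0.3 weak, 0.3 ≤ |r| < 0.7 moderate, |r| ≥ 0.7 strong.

r = -0.98 < 0 so the relationship is negative.
|r| = 0.98, which falls in the strong range.

strong negative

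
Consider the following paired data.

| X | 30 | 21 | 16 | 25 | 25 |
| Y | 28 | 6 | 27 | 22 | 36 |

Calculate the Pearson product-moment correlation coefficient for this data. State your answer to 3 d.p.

0.272

n = 5, ΣX = 117, ΣY = 119, ΣX² = 2847, ΣY² = 3329, ΣXY = 2848
nΣXY − ΣXΣY = 14240 − 13923 = 317
nΣX² − (ΣX)² = 14235 − 13689 = 546; nΣY² − (ΣY)² = 16645 − 14161 = 2484
r = 317 / √(546 × 2484) = 317 / 1164.5875 ≈ 0.272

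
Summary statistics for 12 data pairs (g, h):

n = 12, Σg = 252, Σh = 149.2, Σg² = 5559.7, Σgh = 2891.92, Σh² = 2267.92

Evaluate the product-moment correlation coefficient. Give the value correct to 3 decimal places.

r = (nΣgh − ΣgΣh) / √[(nΣg² − (Σg)²)(nΣh² − (Σh)²)]
Numerator: 12×2891.92 − 252×149.2 = -2895.36
Denominator: √[(66716.4 − 63504)(27215.04 − 22260.64)] = √[3212.4 × 4954.4] = 3989.4253
r = -2895.36 / 3989.4253 ≈ -0.726

-0.726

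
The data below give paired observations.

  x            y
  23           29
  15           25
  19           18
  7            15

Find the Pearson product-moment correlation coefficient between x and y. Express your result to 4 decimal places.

0.7399

n = 4, Σx = 64, Σy = 87, Σx² = 1164, Σy² = 2015, Σxy = 1489
nΣxy − ΣxΣy = 5956 − 5568 = 388
nΣx² − (Σx)² = 4656 − 4096 = 560; nΣy² − (Σy)² = 8060 − 7569 = 491
r = 388 / √(560 × 491) = 388 / 524.3663 ≈ 0.7399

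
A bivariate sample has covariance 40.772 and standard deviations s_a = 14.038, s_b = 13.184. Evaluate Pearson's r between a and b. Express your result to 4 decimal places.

r = Cov(a,b) / (s_a · s_b) = 40.772 / (14.038 × 13.184)
  = 40.772 / 185.0770 ≈ 0.2203

0.2203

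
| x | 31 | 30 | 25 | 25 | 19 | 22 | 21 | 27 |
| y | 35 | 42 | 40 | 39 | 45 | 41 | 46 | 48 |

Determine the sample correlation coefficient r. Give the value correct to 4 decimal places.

-0.4880

n = 8, Σx = 200, Σy = 336, Σx² = 5126, Σy² = 14236, Σxy = 8339
nΣxy − ΣxΣy = 66712 − 67200 = -488
nΣx² − (Σx)² = 41008 − 40000 = 1008; nΣy² − (Σy)² = 113888 − 112896 = 992
r = -488 / √(1008 × 992) = -488 / 999.9680 ≈ -0.4880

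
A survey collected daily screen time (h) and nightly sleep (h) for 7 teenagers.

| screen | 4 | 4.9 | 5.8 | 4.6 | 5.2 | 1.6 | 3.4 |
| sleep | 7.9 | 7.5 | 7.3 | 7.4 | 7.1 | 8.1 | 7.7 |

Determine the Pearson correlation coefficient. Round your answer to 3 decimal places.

n = 7, Σx = 29.5, Σy = 53, Σx² = 135.97, Σy² = 402.02, Σxy = 220.79
nΣxy − ΣxΣy = 1545.53 − 1563.5 = -17.97
nΣx² − (Σx)² = 951.79 − 870.25 = 81.54; nΣy² − (Σy)² = 2814.14 − 2809 = 5.14
r = -17.97 / √(81.54 × 5.14) = -17.97 / 20.4723 ≈ -0.878

-0.878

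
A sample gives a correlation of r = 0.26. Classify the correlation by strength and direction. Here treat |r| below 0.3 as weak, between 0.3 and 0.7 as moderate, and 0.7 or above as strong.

r = 0.26 > 0 so the relationship is positive.
|r| = 0.26, which falls in the weak range.

weak positive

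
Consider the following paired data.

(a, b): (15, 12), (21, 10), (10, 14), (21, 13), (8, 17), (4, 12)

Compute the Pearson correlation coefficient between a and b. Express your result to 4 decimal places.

n = 6, Σa = 79, Σb = 78, Σa² = 1287, Σb² = 1042, Σab = 987
nΣab − ΣaΣb = 5922 − 6162 = -240
nΣa² − (Σa)² = 7722 − 6241 = 1481; nΣb² − (Σb)² = 6252 − 6084 = 168
r = -240 / √(1481 × 168) = -240 / 498.8066 ≈ -0.4811

-0.4811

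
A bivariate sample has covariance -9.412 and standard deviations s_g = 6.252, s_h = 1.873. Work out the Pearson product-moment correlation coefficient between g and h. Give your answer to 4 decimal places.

r = Cov(g,h) / (s_g · s_h) = -9.412 / (6.252 × 1.873)
  = -9.412 / 11.7100 ≈ -0.8038

-0.8038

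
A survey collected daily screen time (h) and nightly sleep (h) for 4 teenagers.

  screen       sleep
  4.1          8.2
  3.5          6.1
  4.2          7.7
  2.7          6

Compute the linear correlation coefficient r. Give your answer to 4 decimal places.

0.8699

n = 4, Σx = 14.5, Σy = 28, Σx² = 53.99, Σy² = 199.74, Σxy = 103.51
nΣxy − ΣxΣy = 414.04 − 406 = 8.04
nΣx² − (Σx)² = 215.96 − 210.25 = 5.71; nΣy² − (Σy)² = 798.96 − 784 = 14.96
r = 8.04 / √(5.71 × 14.96) = 8.04 / 9.2424 ≈ 0.8699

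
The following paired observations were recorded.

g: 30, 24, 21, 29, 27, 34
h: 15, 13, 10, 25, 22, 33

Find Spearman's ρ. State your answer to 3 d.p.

Rank g: 5, 2, 1, 4, 3, 6
Rank h: 3, 2, 1, 5, 4, 6
d = rank(g) − rank(h): 2, 0, 0, -1, -1, 0; Σd² = 6
ρ = 1 − 6Σd² / [n(n²−1)] = 1 − 6×6 / (6×35) = 1 − 36/210 ≈ 0.829

0.829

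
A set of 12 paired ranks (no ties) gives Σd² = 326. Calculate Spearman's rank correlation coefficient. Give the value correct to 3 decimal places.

ρ = 1 − 6Σd² / [n(n²−1)] = 1 − 6×326 / (12×143)
  = 1 − 1956/1716 = 1 − 1.1399 ≈ -0.140

-0.140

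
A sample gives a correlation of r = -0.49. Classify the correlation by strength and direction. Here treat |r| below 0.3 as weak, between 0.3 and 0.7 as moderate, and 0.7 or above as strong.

moderate negative

r = -0.49 < 0 so the relationship is negative.
|r| = 0.49, which falls in the moderate range.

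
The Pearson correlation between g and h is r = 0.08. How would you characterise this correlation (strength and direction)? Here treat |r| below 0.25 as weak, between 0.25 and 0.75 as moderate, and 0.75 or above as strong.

weak positive

r = 0.08 > 0 so the relationship is positive.
|r| = 0.08, which falls in the weak range.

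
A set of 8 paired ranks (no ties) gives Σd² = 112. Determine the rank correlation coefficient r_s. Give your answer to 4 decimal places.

ρ = 1 − 6Σd² / [n(n²−1)] = 1 − 6×112 / (8×63)
  = 1 − 672/504 = 1 − 1.33333 ≈ -0.3333

-0.3333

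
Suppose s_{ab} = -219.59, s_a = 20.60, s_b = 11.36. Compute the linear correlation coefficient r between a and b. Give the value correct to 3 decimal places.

r = Cov(a,b) / (s_a · s_b) = -219.59 / (20.60 × 11.36)
  = -219.59 / 234.0160 ≈ -0.938

-0.938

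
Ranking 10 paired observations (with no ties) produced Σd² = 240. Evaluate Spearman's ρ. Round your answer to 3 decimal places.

ρ = 1 − 6Σd² / [n(n²−1)] = 1 − 6×240 / (10×99)
  = 1 − 1440/990 = 1 − 1.4545 ≈ -0.455

-0.455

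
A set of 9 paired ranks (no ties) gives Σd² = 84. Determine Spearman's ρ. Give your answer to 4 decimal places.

ρ = 1 − 6Σd² / [n(n²−1)] = 1 − 6×84 / (9×80)
  = 1 − 504/720 = 1 − 0.70000 ≈ 0.3000

0.3000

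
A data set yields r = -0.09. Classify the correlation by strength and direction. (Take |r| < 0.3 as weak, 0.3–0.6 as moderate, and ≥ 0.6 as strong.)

r = -0.09 < 0 so the relationship is negative.
|r| = 0.09, which falls in the weak range.

weak negative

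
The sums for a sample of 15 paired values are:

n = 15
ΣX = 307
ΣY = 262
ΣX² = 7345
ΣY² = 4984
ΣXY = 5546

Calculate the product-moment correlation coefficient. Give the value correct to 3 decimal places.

r = (nΣXY − ΣXΣY) / √[(nΣX² − (ΣX)²)(nΣY² − (ΣY)²)]
Numerator: 15×5546 − 307×262 = 2756
Denominator: √[(110175 − 94249)(74760 − 68644)] = √[15926 × 6116] = 9869.3169
r = 2756 / 9869.3169 ≈ 0.279

0.279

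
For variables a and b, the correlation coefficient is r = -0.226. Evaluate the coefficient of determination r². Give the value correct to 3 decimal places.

r² = (-0.226)² = 0.051

0.051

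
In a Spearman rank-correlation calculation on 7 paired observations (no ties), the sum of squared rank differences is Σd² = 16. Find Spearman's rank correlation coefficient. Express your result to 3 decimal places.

0.714

ρ = 1 − 6Σd² / [n(n²−1)] = 1 − 6×16 / (7×48)
  = 1 − 96/336 = 1 − 0.2857 ≈ 0.714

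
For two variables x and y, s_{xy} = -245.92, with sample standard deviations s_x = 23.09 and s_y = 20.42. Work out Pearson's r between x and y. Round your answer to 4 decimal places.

-0.5216

r = Cov(x,y) / (s_x · s_y) = -245.92 / (23.09 × 20.42)
  = -245.92 / 471.4978 ≈ -0.5216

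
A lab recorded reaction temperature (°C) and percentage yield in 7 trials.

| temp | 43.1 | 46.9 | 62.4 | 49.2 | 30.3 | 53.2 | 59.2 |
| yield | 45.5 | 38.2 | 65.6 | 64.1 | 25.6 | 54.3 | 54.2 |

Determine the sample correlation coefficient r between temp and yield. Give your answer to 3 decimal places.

n = 7, Σx = 344.3, Σy = 347.5, Σx² = 17624.59, Σy² = 18483.15, Σxy = 17872.87
nΣxy − ΣxΣy = 125110.09 − 119644.25 = 5465.84
nΣx² − (Σx)² = 123372.13 − 118542.49 = 4829.64; nΣy² − (Σy)² = 129382.05 − 120756.25 = 8625.8
r = 5465.84 / √(4829.64 × 8625.8) = 5465.84 / 6454.4178 ≈ 0.847

0.847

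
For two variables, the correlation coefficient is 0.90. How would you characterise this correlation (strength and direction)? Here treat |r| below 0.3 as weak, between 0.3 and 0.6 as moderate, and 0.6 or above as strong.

r = 0.90 > 0 so the relationship is positive.
|r| = 0.90, which falls in the strong range.

strong positive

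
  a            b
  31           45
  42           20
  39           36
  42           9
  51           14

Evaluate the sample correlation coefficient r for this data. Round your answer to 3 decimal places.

-0.810

n = 5, Σa = 205, Σb = 124, Σa² = 8611, Σb² = 3998, Σab = 4731
nΣab − ΣaΣb = 23655 − 25420 = -1765
nΣa² − (Σa)² = 43055 − 42025 = 1030; nΣb² − (Σb)² = 19990 − 15376 = 4614
r = -1765 / √(1030 × 4614) = -1765 / 2180.0046 ≈ -0.810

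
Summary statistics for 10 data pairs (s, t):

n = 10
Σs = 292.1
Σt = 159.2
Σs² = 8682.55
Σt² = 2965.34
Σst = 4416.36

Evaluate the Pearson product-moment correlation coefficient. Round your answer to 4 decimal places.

r = (nΣst − ΣsΣt) / √[(nΣs² − (Σs)²)(nΣt² − (Σt)²)]
Numerator: 10×4416.36 − 292.1×159.2 = -2338.72
Denominator: √[(86825.5 − 85322.41)(29653.4 − 25344.64)] = √[1503.09 × 4308.76] = 2544.8878
r = -2338.72 / 2544.8878 ≈ -0.9190

-0.9190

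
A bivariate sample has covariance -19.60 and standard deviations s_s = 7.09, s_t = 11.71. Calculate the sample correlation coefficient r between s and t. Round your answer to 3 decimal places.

-0.236

r = Cov(s,t) / (s_s · s_t) = -19.60 / (7.09 × 11.71)
  = -19.60 / 83.0239 ≈ -0.236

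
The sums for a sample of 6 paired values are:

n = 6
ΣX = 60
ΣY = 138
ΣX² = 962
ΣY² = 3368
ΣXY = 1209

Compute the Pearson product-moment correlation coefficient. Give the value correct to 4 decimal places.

-0.6453

r = (nΣXY − ΣXΣY) / √[(nΣX² − (ΣX)²)(nΣY² − (ΣY)²)]
Numerator: 6×1209 − 60×138 = -1026
Denominator: √[(5772 − 3600)(20208 − 19044)] = √[2172 × 1164] = 1590.0340
r = -1026 / 1590.0340 ≈ -0.6453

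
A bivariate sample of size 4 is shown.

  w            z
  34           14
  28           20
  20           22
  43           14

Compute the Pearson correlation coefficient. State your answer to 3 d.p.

-0.912

n = 4, Σw = 125, Σz = 70, Σw² = 4189, Σz² = 1276, Σwz = 2078
nΣwz − ΣwΣz = 8312 − 8750 = -438
nΣw² − (Σw)² = 16756 − 15625 = 1131; nΣz² − (Σz)² = 5104 − 4900 = 204
r = -438 / √(1131 × 204) = -438 / 480.3374 ≈ -0.912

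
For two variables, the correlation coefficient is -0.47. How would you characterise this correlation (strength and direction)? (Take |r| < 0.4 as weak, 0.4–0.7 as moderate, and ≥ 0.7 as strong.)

r = -0.47 < 0 so the relationship is negative.
|r| = 0.47, which falls in the moderate range.

moderate negative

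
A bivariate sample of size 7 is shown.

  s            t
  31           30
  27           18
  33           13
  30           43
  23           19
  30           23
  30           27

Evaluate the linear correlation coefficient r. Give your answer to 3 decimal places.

n = 7, Σs = 204, Σt = 173, Σs² = 6008, Σt² = 4861, Σst = 5072
nΣst − ΣsΣt = 35504 − 35292 = 212
nΣs² − (Σs)² = 42056 − 41616 = 440; nΣt² − (Σt)² = 34027 − 29929 = 4098
r = 212 / √(440 × 4098) = 212 / 1342.8030 ≈ 0.158

0.158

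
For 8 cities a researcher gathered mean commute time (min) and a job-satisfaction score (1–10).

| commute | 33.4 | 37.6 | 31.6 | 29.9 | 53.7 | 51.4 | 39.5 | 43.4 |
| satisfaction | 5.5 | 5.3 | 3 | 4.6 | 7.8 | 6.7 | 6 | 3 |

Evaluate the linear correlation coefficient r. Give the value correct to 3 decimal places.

0.643

n = 8, Σx = 320.5, Σy = 41.9, Σx² = 13391.35, Σy² = 239.23, Σxy = 1745.76
nΣxy − ΣxΣy = 13966.08 − 13428.95 = 537.13
nΣx² − (Σx)² = 107130.8 − 102720.25 = 4410.55; nΣy² − (Σy)² = 1913.84 − 1755.61 = 158.23
r = 537.13 / √(4410.55 × 158.23) = 537.13 / 835.3929 ≈ 0.643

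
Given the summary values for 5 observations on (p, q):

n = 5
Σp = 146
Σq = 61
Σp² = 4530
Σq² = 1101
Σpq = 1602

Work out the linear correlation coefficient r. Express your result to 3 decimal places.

r = (nΣpq − ΣpΣq) / √[(nΣp² − (Σp)²)(nΣq² − (Σq)²)]
Numerator: 5×1602 − 146×61 = -896
Denominator: √[(22650 − 21316)(5505 − 3721)] = √[1334 × 1784] = 1542.6782
r = -896 / 1542.6782 ≈ -0.581

-0.581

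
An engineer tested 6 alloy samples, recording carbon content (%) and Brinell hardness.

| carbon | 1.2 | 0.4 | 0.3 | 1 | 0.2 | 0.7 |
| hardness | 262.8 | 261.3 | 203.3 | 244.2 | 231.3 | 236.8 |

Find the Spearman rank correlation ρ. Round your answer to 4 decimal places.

0.7714

Rank carbon: 6, 3, 2, 5, 1, 4
Rank hardness: 6, 5, 1, 4, 2, 3
d = rank(carbon) − rank(hardness): 0, -2, 1, 1, -1, 1; Σd² = 8
ρ = 1 − 6Σd² / [n(n²−1)] = 1 − 6×8 / (6×35) = 1 − 48/210 ≈ 0.7714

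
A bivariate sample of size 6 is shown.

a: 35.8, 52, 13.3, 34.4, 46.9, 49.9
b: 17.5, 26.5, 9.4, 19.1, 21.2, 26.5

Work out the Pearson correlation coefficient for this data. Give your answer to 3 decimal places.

n = 6, Σa = 232.3, Σb = 120.2, Σa² = 10035.51, Σb² = 2613.36, Σab = 5103.19
nΣab − ΣaΣb = 30619.14 − 27922.46 = 2696.68
nΣa² − (Σa)² = 60213.06 − 53963.29 = 6249.77; nΣb² − (Σb)² = 15680.16 − 14448.04 = 1232.12
r = 2696.68 / √(6249.77 × 1232.12) = 2696.68 / 2774.9715 ≈ 0.972

0.972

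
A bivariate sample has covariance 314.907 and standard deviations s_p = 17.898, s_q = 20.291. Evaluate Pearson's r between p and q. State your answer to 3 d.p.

r = Cov(p,q) / (s_p · s_q) = 314.907 / (17.898 × 20.291)
  = 314.907 / 363.1683 ≈ 0.867

0.867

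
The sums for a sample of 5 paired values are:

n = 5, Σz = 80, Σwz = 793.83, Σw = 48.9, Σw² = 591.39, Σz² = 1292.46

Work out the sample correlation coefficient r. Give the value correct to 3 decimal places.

r = (nΣwz − ΣwΣz) / √[(nΣw² − (Σw)²)(nΣz² − (Σz)²)]
Numerator: 5×793.83 − 48.9×80 = 57.15
Denominator: √[(2956.95 − 2391.21)(6462.3 − 6400)] = √[565.74 × 62.3] = 187.7381
r = 57.15 / 187.7381 ≈ 0.304

0.304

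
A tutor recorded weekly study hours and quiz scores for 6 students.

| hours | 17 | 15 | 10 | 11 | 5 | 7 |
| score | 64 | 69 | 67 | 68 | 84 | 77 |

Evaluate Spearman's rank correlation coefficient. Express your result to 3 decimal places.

-0.771

Rank hours: 6, 5, 3, 4, 1, 2
Rank score: 1, 4, 2, 3, 6, 5
d = rank(hours) − rank(score): 5, 1, 1, 1, -5, -3; Σd² = 62
ρ = 1 − 6Σd² / [n(n²−1)] = 1 − 6×62 / (6×35) = 1 − 372/210 ≈ -0.771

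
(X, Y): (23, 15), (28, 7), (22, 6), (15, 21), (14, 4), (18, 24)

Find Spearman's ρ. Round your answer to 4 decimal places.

Rank X: 5, 6, 4, 2, 1, 3
Rank Y: 4, 3, 2, 5, 1, 6
d = rank(X) − rank(Y): 1, 3, 2, -3, 0, -3; Σd² = 32
ρ = 1 − 6Σd² / [n(n²−1)] = 1 − 6×32 / (6×35) = 1 − 192/210 ≈ 0.0857

0.0857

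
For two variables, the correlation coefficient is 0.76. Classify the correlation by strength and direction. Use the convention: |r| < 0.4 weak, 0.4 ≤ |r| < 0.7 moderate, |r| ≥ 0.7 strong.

strong positive

r = 0.76 > 0 so the relationship is positive.
|r| = 0.76, which falls in the strong range.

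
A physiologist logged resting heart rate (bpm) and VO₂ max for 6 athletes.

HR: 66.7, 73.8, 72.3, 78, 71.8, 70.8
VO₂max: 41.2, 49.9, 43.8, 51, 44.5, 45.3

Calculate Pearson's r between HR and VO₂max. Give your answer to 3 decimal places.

n = 6, Σx = 433.4, Σy = 275.7, Σx² = 31374.5, Σy² = 12739.23, Σxy = 19977.74
nΣxy − ΣxΣy = 119866.44 − 119488.38 = 378.06
nΣx² − (Σx)² = 188247 − 187835.56 = 411.44; nΣy² − (Σy)² = 76435.38 − 76010.49 = 424.89
r = 378.06 / √(411.44 × 424.89) = 378.06 / 418.1109 ≈ 0.904

0.904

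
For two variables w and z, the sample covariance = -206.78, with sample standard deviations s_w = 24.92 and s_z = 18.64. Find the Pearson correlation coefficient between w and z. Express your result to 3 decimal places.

-0.445

r = Cov(w,z) / (s_w · s_z) = -206.78 / (24.92 × 18.64)
  = -206.78 / 464.5088 ≈ -0.445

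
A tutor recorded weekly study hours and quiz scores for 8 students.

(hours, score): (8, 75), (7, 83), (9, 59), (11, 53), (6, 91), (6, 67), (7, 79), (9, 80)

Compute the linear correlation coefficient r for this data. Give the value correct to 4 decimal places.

-0.6900

n = 8, Σx = 63, Σy = 587, Σx² = 517, Σy² = 44215, Σxy = 4516
nΣxy − ΣxΣy = 36128 − 36981 = -853
nΣx² − (Σx)² = 4136 − 3969 = 167; nΣy² − (Σy)² = 353720 − 344569 = 9151
r = -853 / √(167 × 9151) = -853 / 1236.2107 ≈ -0.6900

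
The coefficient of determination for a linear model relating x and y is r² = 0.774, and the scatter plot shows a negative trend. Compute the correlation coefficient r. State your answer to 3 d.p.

|r| = √0.774 = 0.880
The association is negative, so r = −0.880.

-0.880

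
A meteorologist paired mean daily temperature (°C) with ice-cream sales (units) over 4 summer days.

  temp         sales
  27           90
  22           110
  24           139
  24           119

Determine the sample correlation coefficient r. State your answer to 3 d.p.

-0.513

n = 4, Σx = 97, Σy = 458, Σx² = 2365, Σy² = 53682, Σxy = 11042
nΣxy − ΣxΣy = 44168 − 44426 = -258
nΣx² − (Σx)² = 9460 − 9409 = 51; nΣy² − (Σy)² = 214728 − 209764 = 4964
r = -258 / √(51 × 4964) = -258 / 503.1541 ≈ -0.513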